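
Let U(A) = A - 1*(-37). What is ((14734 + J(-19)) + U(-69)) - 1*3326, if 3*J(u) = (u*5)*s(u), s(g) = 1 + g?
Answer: 11946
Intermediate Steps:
U(A) = 37 + A (U(A) = A + 37 = 37 + A)
J(u) = 5*u*(1 + u)/3 (J(u) = ((u*5)*(1 + u))/3 = ((5*u)*(1 + u))/3 = (5*u*(1 + u))/3 = 5*u*(1 + u)/3)
((14734 + J(-19)) + U(-69)) - 1*3326 = ((14734 + (5/3)*(-19)*(1 - 19)) + (37 - 69)) - 1*3326 = ((14734 + (5/3)*(-19)*(-18)) - 32) - 3326 = ((14734 + 570) - 32) - 3326 = (15304 - 32) - 3326 = 15272 - 3326 = 11946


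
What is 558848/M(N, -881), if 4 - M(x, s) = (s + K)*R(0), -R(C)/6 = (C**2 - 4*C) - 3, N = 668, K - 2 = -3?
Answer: 69856/1985 ≈ 35.192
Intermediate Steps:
K = -1 (K = 2 - 3 = -1)
R(C) = 18 - 6*C**2 + 24*C (R(C) = -6*((C**2 - 4*C) - 3) = -6*(-3 + C**2 - 4*C) = 18 - 6*C**2 + 24*C)
M(x, s) = 22 - 18*s (M(x, s) = 4 - (s - 1)*(18 - 6*0**2 + 24*0) = 4 - (-1 + s)*(18 - 6*0 + 0) = 4 - (-1 + s)*(18 + 0 + 0) = 4 - (-1 + s)*18 = 4 - (-18 + 18*s) = 4 + (18 - 18*s) = 22 - 18*s)
558848/M(N, -881) = 558848/(22 - 18*(-881)) = 558848/(22 + 15858) = 558848/15880 = 558848*(1/15880) = 69856/1985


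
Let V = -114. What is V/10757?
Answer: -114/10757 ≈ -0.010598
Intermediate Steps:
V/10757 = -114/10757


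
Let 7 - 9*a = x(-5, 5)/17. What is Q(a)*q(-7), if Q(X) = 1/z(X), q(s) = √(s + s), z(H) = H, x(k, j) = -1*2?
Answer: 153*I*√14/121 ≈ 4.7312*I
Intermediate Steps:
x(k, j) = -2
q(s) = √2*√s (q(s) = √(2*s) = √2*√s)
a = 121/153 (a = 7/9 - (-2)/(9*17) = 7/9 - ⅑*(-2/17) = 7/9 + 2/153 = 121/153 ≈ 0.79085)
Q(X) = 1/X
Q(a)*q(-7) = (√2*√(-7))/(121/153) = 153*(√2*(I*√7))/121 = 153*(I*√14)/121 = 153*I*√14/121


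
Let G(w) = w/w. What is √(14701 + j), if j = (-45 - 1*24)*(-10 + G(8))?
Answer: √15322 ≈ 123.78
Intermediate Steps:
G(w) = 1
j = 621 (j = (-45 - 1*24)*(-10 + 1) = (-45 - 24)*(-9) = -69*(-9) = 621)
√(14701 + j) = √(14701 + 621) = √15322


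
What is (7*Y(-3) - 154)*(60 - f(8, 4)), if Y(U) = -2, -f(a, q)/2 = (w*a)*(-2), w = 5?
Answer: 16800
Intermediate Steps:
f(a, q) = 20*a (f(a, q) = -2*5*a*(-2) = -(-20)*a = 20*a)
(7*Y(-3) - 154)*(60 - f(8, 4)) = (7*(-2) - 154)*(60 - 20*8) = (-14 - 154)*(60 - 1*160) = -168*(60 - 160) = -168*(-100) = 16800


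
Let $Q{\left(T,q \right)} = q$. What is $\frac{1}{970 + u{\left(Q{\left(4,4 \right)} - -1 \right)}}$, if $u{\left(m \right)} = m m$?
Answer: $\frac{1}{995} \approx 0.001005$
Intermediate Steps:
$u{\left(m \right)} = m^{2}$
$\frac{1}{970 + u{\left(Q{\left(4,4 \right)} - -1 \right)}} = \frac{1}{970 + \left(4 - -1\right)^{2}} = \frac{1}{970 + \left(4 + 1\right)^{2}} = \frac{1}{970 + 5^{2}} = \frac{1}{970 + 25} = \frac{1}{995}$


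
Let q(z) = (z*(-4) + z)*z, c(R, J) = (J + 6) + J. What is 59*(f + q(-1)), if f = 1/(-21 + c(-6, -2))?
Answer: -3422/19 ≈ -180.11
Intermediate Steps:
c(R, J) = 6 + 2*J (c(R, J) = (6 + J) + J = 6 + 2*J)
q(z) = -3*z² (q(z) = (-4*z + z)*z = (-3*z)*z = -3*z²)
f = -1/19 (f = 1/(-21 + (6 + 2*(-2))) = 1/(-21 + (6 - 4)) = 1/(-21 + 2) = 1/(-19) = -1/19 ≈ -0.052632)
59*(f + q(-1)) = 59*(-1/19 - 3*(-1)²) = 59*(-1/19 - 3*1) = 59*(-1/19 - 3) = 59*(-58/19) = -3422/19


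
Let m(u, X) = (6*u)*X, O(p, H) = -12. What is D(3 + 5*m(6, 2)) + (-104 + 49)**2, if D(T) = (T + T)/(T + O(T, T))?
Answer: 354167/117 ≈ 3027.1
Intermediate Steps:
m(u, X) = 6*X*u
D(T) = 2*T/(-12 + T) (D(T) = (T + T)/(T - 12) = (2*T)/(-12 + T) = 2*T/(-12 + T))
D(3 + 5*m(6, 2)) + (-104 + 49)**2 = 2*(3 + 5*(6*2*6))/(-12 + (3 + 5*(6*2*6))) + (-104 + 49)**2 = 2*(3 + 5*72)/(-12 + (3 + 5*72)) + (-55)**2 = 2*(3 + 360)/(-12 + (3 + 360)) + 3025 = 2*363/(-12 + 363) + 3025 = 2*363/351 + 3025 = 2*363*(1/351) + 3025 = 242/117 + 3025 = 354167/117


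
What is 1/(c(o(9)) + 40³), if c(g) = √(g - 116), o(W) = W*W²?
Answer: 64000/4095999387 - √613/4095999387 ≈ 1.5619e-5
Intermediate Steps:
o(W) = W³
c(g) = √(-116 + g)
1/(c(o(9)) + 40³) = 1/(√(-116 + 9³) + 40³) = 1/(√(-116 + 729) + 64000) = 1/(√613 + 64000) = 1/(64000 + √613)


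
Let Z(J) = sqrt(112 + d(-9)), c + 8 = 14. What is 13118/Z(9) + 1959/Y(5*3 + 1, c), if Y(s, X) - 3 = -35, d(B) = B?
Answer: -1959/32 + 13118*sqrt(103)/103 ≈ 1231.3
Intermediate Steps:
c = 6 (c = -8 + 14 = 6)
Z(J) = sqrt(103) (Z(J) = sqrt(112 - 9) = sqrt(103))
Y(s, X) = -32 (Y(s, X) = 3 - 35 = -32)
13118/Z(9) + 1959/Y(5*3 + 1, c) = 13118/(sqrt(103)) + 1959/(-32) = 13118*(sqrt(103)/103) + 1959*(-1/32) = 13118*sqrt(103)/103 - 1959/32 = -1959/32 + 13118*sqrt(103)/103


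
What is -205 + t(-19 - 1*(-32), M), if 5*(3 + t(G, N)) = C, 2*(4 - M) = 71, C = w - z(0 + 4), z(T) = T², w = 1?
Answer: -211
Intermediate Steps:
C = -15 (C = 1 - (0 + 4)² = 1 - 1*4² = 1 - 1*16 = 1 - 16 = -15)
M = -63/2 (M = 4 - ½*71 = 4 - 71/2 = -63/2 ≈ -31.500)
t(G, N) = -6 (t(G, N) = -3 + (⅕)*(-15) = -3 - 3 = -6)
-205 + t(-19 - 1*(-32), M) = -205 - 6 = -211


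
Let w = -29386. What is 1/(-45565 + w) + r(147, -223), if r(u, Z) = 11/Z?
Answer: -824684/16714073 ≈ -0.049341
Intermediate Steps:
1/(-45565 + w) + r(147, -223) = 1/(-45565 - 29386) + 11/(-223) = 1/(-74951) + 11*(-1/223) = -1/74951 - 11/223 = -824684/16714073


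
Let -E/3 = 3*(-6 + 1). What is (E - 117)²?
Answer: 5184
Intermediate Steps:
E = 45 (E = -9*(-6 + 1) = -9*(-5) = -3*(-15) = 45)
(E - 117)² = (45 - 117)² = (-72)² = 5184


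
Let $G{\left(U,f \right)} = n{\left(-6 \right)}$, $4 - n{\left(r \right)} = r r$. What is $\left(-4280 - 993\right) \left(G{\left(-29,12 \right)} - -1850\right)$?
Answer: $-9586314$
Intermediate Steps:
$n{\left(r \right)} = 4 - r^{2}$ ($n{\left(r \right)} = 4 - r r = 4 - r^{2}$)
$G{\left(U,f \right)} = -32$ ($G{\left(U,f \right)} = 4 - \left(-6\right)^{2} = 4 - 36 = -32$)
$\left(-4280 - 993\right) \left(G{\left(-29,12 \right)} - -1850\right) = \left(-4280 - 993\right) \left(-32 - -1850\right) = - 5273 \left(-32 + 1850\right) = \left(-5273\right) 1818 = -9586314$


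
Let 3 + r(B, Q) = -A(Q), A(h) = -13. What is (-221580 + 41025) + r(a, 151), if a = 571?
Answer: -180545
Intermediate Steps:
r(B, Q) = 10 (r(B, Q) = -3 - 1*(-13) = -3 + 13 = 10)
(-221580 + 41025) + r(a, 151) = (-221580 + 41025) + 10 = -180555 + 10 = -180545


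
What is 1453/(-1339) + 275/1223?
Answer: -1408794/1637597 ≈ -0.86028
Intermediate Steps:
1453/(-1339) + 275/1223 = 1453*(-1/1339) + 275*(1/1223) = -1453/1339 + 275/1223 = -1408794/1637597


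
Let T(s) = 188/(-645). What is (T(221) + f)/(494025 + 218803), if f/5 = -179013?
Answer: -577317113/459774060 ≈ -1.2557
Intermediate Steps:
f = -895065 (f = 5*(-179013) = -895065)
T(s) = -188/645 (T(s) = 188*(-1/645) = -188/645)
(T(221) + f)/(494025 + 218803) = (-188/645 - 895065)/(494025 + 218803) = -577317113/645/712828 = -577317113/645*1/712828 = -577317113/459774060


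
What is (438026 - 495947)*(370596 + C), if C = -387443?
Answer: 975795087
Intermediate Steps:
(438026 - 495947)*(370596 + C) = (438026 - 495947)*(370596 - 387443) = -57921*(-16847) = 975795087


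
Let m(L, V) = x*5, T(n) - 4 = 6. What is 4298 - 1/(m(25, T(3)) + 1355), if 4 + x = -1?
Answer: 5716339/1330 ≈ 4298.0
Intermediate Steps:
x = -5 (x = -4 - 1 = -5)
T(n) = 10 (T(n) = 4 + 6 = 10)
m(L, V) = -25 (m(L, V) = -5*5 = -25)
4298 - 1/(m(25, T(3)) + 1355) = 4298 - 1/(-25 + 1355) = 4298 - 1/1330 = 5716339/1330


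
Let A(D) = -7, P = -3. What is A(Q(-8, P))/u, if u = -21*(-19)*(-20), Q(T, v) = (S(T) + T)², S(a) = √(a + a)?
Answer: 1/1140 ≈ 0.00087719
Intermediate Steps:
S(a) = √2*√a (S(a) = √(2*a) = √2*√a)
Q(T, v) = (T + √2*√T)² (Q(T, v) = (√2*√T + T)² = (T + √2*√T)²)
u = -7980 (u = 399*(-20) = -7980)
A(Q(-8, P))/u = -7/(-7980) = -7*(-1/7980) = 1/1140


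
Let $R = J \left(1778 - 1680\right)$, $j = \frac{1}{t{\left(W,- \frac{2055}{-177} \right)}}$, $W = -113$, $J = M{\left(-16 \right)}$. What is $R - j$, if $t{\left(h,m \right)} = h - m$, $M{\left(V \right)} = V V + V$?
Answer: $\frac{172919099}{7352} \approx 23520.0$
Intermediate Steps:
$M{\left(V \right)} = V + V^{2}$ ($M{\left(V \right)} = V^{2} + V = V + V^{2}$)
$J = 240$ ($J = - 16 \left(1 - 16\right) = \left(-16\right) \left(-15\right) = 240$)
$j = - \frac{59}{7352}$ ($j = \frac{1}{-113 - - \frac{2055}{-177}} = \frac{1}{-113 - \left(-2055\right) \left(- \frac{1}{177}\right)} = \frac{1}{-113 - \frac{685}{59}} = \frac{1}{- \frac{7352}{59}} = - \frac{59}{7352} \approx -0.008025$)
$R = 23520$ ($R = 240 \left(1778 - 1680\right) = 240 \cdot 98 = 23520$)
$R - j = 23520 - - \frac{59}{7352} = 23520 + \frac{59}{7352} = \frac{172919099}{7352}$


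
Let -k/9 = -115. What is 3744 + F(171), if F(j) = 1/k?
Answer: 3875041/1035 ≈ 3744.0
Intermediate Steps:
k = 1035 (k = -9*(-115) = 1035)
F(j) = 1/1035
3744 + F(171) = 3744 + 1/1035 = 3875041/1035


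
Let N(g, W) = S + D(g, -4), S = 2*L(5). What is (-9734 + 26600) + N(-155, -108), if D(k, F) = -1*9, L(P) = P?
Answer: 16867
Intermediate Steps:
D(k, F) = -9
S = 10 (S = 2*5 = 10)
N(g, W) = 1 (N(g, W) = 10 - 9 = 1)
(-9734 + 26600) + N(-155, -108) = (-9734 + 26600) + 1 = 16866 + 1 = 16867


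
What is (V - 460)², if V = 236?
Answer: 50176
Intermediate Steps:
(V - 460)² = (236 - 460)² = (-224)² = 50176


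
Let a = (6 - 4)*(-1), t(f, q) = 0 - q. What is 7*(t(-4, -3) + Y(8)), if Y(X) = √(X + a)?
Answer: 21 + 7*√6 ≈ 38.146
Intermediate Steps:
t(f, q) = -q
a = -2 (a = 2*(-1) = -2)
Y(X) = √(-2 + X) (Y(X) = √(X - 2) = √(-2 + X))
7*(t(-4, -3) + Y(8)) = 7*(-1*(-3) + √(-2 + 8)) = 7*(3 + √6) = 21 + 7*√6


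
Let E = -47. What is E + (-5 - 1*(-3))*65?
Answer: -177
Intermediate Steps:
E + (-5 - 1*(-3))*65 = -47 + (-5 - 1*(-3))*65 = -47 + (-5 + 3)*65 = -47 - 2*65 = -47 - 130 = -177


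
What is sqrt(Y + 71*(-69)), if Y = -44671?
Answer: I*sqrt(49570) ≈ 222.64*I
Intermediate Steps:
sqrt(Y + 71*(-69)) = sqrt(-44671 + 71*(-69)) = sqrt(-44671 - 4899) = sqrt(-49570) = I*sqrt(49570)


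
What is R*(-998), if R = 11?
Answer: -10978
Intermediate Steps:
R*(-998) = 11*(-998) = -10978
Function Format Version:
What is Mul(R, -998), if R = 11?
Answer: -10978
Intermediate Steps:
Mul(R, -998) = Mul(11, -998) = -10978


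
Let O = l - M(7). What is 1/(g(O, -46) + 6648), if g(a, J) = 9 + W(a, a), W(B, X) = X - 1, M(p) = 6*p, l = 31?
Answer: 1/6645 ≈ 0.00015049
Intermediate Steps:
W(B, X) = -1 + X
O = -11 (O = 31 - 6*7 = 31 - 1*42 = 31 - 42 = -11)
g(a, J) = 8 + a (g(a, J) = 9 + (-1 + a) = 8 + a)
1/(g(O, -46) + 6648) = 1/((8 - 11) + 6648) = 1/(-3 + 6648) = 1/6645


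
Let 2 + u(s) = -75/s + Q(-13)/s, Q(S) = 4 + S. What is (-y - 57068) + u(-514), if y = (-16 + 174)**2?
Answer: -21082696/257 ≈ -82034.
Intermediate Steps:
y = 24964 (y = 158**2 = 24964)
u(s) = -2 - 84/s (u(s) = -2 + (-75/s + (4 - 13)/s) = -2 + (-75/s - 9/s) = -2 - 84/s)
(-y - 57068) + u(-514) = (-1*24964 - 57068) + (-2 - 84/(-514)) = (-24964 - 57068) + (-2 - 84*(-1/514)) = -82032 + (-2 + 42/257) = -82032 - 472/257 = -21082696/257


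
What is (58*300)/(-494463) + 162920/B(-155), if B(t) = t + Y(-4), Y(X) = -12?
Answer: -26853605920/27525107 ≈ -975.60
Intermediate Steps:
B(t) = -12 + t (B(t) = t - 12 = -12 + t)
(58*300)/(-494463) + 162920/B(-155) = (58*300)/(-494463) + 162920/(-12 - 155) = 17400*(-1/494463) + 162920/(-167) = -5800/164821 + 162920*(-1/167) = -5800/164821 - 162920/167 = -26853605920/27525107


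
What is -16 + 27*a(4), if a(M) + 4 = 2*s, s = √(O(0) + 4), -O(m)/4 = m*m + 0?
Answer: -16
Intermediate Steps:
O(m) = -4*m² (O(m) = -4*(m*m + 0) = -4*(m² + 0) = -4*m²)
s = 2 (s = √(-4*0² + 4) = √(-4*0 + 4) = √(0 + 4) = √4 = 2)
a(M) = 0 (a(M) = -4 + 2*2 = -4 + 4 = 0)
-16 + 27*a(4) = -16 + 27*0 = -16 + 0 = -16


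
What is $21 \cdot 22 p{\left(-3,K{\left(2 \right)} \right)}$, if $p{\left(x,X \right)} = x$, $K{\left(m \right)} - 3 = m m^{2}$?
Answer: $-1386$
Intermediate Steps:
$K{\left(m \right)} = 3 + m^{3}$ ($K{\left(m \right)} = 3 + m m^{2} = 3 + m^{3}$)
$21 \cdot 22 p{\left(-3,K{\left(2 \right)} \right)} = 21 \cdot 22 \left(-3\right) = 462 \left(-3\right) = -1386$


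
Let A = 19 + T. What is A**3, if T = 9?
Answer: 21952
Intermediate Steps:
A = 28 (A = 19 + 9 = 28)
A**3 = 28**3 = 21952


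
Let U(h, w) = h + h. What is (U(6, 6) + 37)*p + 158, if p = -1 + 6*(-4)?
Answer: -1067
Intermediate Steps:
U(h, w) = 2*h
p = -25 (p = -1 - 24 = -25)
(U(6, 6) + 37)*p + 158 = (2*6 + 37)*(-25) + 158 = (12 + 37)*(-25) + 158 = 49*(-25) + 158 = -1225 + 158 = -1067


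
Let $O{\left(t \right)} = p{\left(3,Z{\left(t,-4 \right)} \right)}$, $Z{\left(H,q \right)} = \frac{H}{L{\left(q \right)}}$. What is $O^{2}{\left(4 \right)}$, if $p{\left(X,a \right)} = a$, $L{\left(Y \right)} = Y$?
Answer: $1$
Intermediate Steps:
$Z{\left(H,q \right)} = \frac{H}{q}$
$O{\left(t \right)} = - \frac{t}{4}$ ($O{\left(t \right)} = \frac{t}{-4} = t \left(- \frac{1}{4}\right) = - \frac{t}{4}$)
$O^{2}{\left(4 \right)} = \left(\left(- \frac{1}{4}\right) 4\right)^{2} = \left(-1\right)^{2} = 1$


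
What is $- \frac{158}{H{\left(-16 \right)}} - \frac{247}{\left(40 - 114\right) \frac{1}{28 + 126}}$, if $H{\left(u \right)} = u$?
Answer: $\frac{155075}{296} \approx 523.9$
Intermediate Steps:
$- \frac{158}{H{\left(-16 \right)}} - \frac{247}{\left(40 - 114\right) \frac{1}{28 + 126}} = - \frac{158}{-16} - \frac{247}{\left(40 - 114\right) \frac{1}{28 + 126}} = \left(-158\right) \left(- \frac{1}{16}\right) - \frac{247}{\left(-74\right) \frac{1}{154}} = \frac{79}{8} - \frac{247}{\left(-74\right) \frac{1}{154}} = \frac{79}{8} - \frac{247}{- \frac{37}{77}} = \frac{79}{8} - - \frac{19019}{37} = \frac{79}{8} + \frac{19019}{37} = \frac{155075}{296}$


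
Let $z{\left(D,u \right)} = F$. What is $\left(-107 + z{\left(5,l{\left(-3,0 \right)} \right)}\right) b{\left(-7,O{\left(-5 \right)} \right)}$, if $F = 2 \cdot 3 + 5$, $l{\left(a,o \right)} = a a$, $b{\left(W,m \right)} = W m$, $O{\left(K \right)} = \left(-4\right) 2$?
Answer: $-5376$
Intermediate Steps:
$O{\left(K \right)} = -8$
$l{\left(a,o \right)} = a^{2}$
$F = 11$ ($F = 6 + 5 = 11$)
$z{\left(D,u \right)} = 11$
$\left(-107 + z{\left(5,l{\left(-3,0 \right)} \right)}\right) b{\left(-7,O{\left(-5 \right)} \right)} = \left(-107 + 11\right) \left(\left(-7\right) \left(-8\right)\right) = \left(-96\right) 56 = -5376$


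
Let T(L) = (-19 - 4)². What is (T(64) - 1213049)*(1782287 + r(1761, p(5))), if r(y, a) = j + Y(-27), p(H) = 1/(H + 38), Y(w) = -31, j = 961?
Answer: -2162186276840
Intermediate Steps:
T(L) = 529 (T(L) = (-23)² = 529)
p(H) = 1/(38 + H)
r(y, a) = 930 (r(y, a) = 961 - 31 = 930)
(T(64) - 1213049)*(1782287 + r(1761, p(5))) = (529 - 1213049)*(1782287 + 930) = -1212520*1783217 = -2162186276840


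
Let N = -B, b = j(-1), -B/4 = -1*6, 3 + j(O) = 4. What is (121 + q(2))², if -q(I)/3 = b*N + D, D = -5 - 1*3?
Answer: 47089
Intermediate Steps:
D = -8 (D = -5 - 3 = -8)
j(O) = 1 (j(O) = -3 + 4 = 1)
B = 24 (B = -(-4)*6 = -4*(-6) = 24)
b = 1
N = -24 (N = -1*24 = -24)
q(I) = 96 (q(I) = -3*(1*(-24) - 8) = -3*(-24 - 8) = -3*(-32) = 96)
(121 + q(2))² = (121 + 96)² = 217² = 47089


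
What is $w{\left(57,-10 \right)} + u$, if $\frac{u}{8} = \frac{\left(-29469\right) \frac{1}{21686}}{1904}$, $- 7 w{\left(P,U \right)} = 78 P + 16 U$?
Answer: $- \frac{3160200133}{5161268} \approx -612.29$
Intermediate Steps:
$w{\left(P,U \right)} = - \frac{78 P}{7} - \frac{16 U}{7}$ ($w{\left(P,U \right)} = - \frac{78 P + 16 U}{7} = - \frac{16 U + 78 P}{7} = - \frac{78 P}{7} - \frac{16 U}{7}$)
$u = - \frac{29469}{5161268}$ ($u = 8 \frac{\left(-29469\right) \frac{1}{21686}}{1904} = 8 \left(-29469\right) \frac{1}{21686} \cdot \frac{1}{1904} = 8 \left(\left(- \frac{29469}{21686}\right) \frac{1}{1904}\right) = 8 \left(- \frac{29469}{41290144}\right) = - \frac{29469}{5161268} \approx -0.0057096$)
$w{\left(57,-10 \right)} + u = \left(\left(- \frac{78}{7}\right) 57 - - \frac{160}{7}\right) - \frac{29469}{5161268} = \left(- \frac{4446}{7} + \frac{160}{7}\right) - \frac{29469}{5161268} = - \frac{4286}{7} - \frac{29469}{5161268} = - \frac{3160200133}{5161268}$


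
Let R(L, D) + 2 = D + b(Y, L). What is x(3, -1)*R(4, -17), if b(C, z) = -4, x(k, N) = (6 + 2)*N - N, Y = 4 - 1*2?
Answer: 161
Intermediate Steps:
Y = 2 (Y = 4 - 2 = 2)
x(k, N) = 7*N (x(k, N) = 8*N - N = 7*N)
R(L, D) = -6 + D (R(L, D) = -2 + (D - 4) = -2 + (-4 + D) = -6 + D)
x(3, -1)*R(4, -17) = (7*(-1))*(-6 - 17) = -7*(-23) = 161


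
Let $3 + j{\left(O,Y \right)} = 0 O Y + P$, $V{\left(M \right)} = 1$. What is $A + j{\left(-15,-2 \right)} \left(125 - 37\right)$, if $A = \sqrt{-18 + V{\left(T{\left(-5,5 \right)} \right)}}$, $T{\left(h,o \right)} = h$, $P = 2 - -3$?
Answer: $176 + i \sqrt{17} \approx 176.0 + 4.1231 i$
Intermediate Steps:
$P = 5$ ($P = 2 + 3 = 5$)
$j{\left(O,Y \right)} = 2$ ($j{\left(O,Y \right)} = -3 + \left(0 O Y + 5\right) = -3 + \left(0 Y + 5\right) = -3 + \left(0 + 5\right) = -3 + 5 = 2$)
$A = i \sqrt{17}$ ($A = \sqrt{-18 + 1} = \sqrt{-17} = i \sqrt{17} \approx 4.1231 i$)
$A + j{\left(-15,-2 \right)} \left(125 - 37\right) = i \sqrt{17} + 2 \left(125 - 37\right) = i \sqrt{17} + 2 \cdot 88 = i \sqrt{17} + 176 = 176 + i \sqrt{17}$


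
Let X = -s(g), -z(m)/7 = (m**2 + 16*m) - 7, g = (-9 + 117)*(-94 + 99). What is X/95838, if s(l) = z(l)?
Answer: 2101631/95838 ≈ 21.929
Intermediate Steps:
g = 540 (g = 108*5 = 540)
z(m) = 49 - 112*m - 7*m**2 (z(m) = -7*((m**2 + 16*m) - 7) = -7*(-7 + m**2 + 16*m) = 49 - 112*m - 7*m**2)
s(l) = 49 - 112*l - 7*l**2
X = 2101631 (X = -(49 - 112*540 - 7*540**2) = -(49 - 60480 - 7*291600) = -(49 - 60480 - 2041200) = -1*(-2101631) = 2101631)
X/95838 = 2101631/95838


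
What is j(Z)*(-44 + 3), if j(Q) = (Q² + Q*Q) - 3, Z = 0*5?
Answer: 123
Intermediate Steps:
Z = 0
j(Q) = -3 + 2*Q² (j(Q) = (Q² + Q²) - 3 = 2*Q² - 3 = -3 + 2*Q²)
j(Z)*(-44 + 3) = (-3 + 2*0²)*(-44 + 3) = (-3 + 2*0)*(-41) = (-3 + 0)*(-41) = -3*(-41) = 123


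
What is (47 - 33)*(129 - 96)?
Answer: 462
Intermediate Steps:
(47 - 33)*(129 - 96) = 14*33 = 462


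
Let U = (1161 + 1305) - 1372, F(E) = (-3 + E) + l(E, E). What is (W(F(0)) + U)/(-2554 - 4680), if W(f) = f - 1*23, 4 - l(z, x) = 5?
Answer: -1067/7234 ≈ -0.14750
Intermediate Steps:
l(z, x) = -1 (l(z, x) = 4 - 1*5 = 4 - 5 = -1)
F(E) = -4 + E (F(E) = (-3 + E) - 1 = -4 + E)
U = 1094 (U = 2466 - 1372 = 1094)
W(f) = -23 + f (W(f) = f - 23 = -23 + f)
(W(F(0)) + U)/(-2554 - 4680) = ((-23 + (-4 + 0)) + 1094)/(-2554 - 4680) = ((-23 - 4) + 1094)/(-7234) = (-27 + 1094)*(-1/7234) = 1067*(-1/7234) = -1067/7234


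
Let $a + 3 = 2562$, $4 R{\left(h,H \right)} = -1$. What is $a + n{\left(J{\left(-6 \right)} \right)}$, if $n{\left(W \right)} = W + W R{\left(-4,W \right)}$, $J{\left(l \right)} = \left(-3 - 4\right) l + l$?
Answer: $2586$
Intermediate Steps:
$R{\left(h,H \right)} = - \frac{1}{4}$ ($R{\left(h,H \right)} = \frac{1}{4} \left(-1\right) = - \frac{1}{4}$)
$a = 2559$ ($a = -3 + 2562 = 2559$)
$J{\left(l \right)} = - 6 l$ ($J{\left(l \right)} = \left(-3 - 4\right) l + l = - 7 l + l = - 6 l$)
$n{\left(W \right)} = \frac{3 W}{4}$ ($n{\left(W \right)} = W + W \left(- \frac{1}{4}\right) = W - \frac{W}{4} = \frac{3 W}{4}$)
$a + n{\left(J{\left(-6 \right)} \right)} = 2559 + \frac{3 \left(\left(-6\right) \left(-6\right)\right)}{4} = 2559 + \frac{3}{4} \cdot 36 = 2559 + 27 = 2586$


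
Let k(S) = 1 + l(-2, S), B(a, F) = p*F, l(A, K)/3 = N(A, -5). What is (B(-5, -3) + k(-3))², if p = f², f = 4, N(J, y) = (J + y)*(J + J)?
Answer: 1369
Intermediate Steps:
N(J, y) = 2*J*(J + y) (N(J, y) = (J + y)*(2*J) = 2*J*(J + y))
p = 16 (p = 4² = 16)
l(A, K) = 6*A*(-5 + A) (l(A, K) = 3*(2*A*(A - 5)) = 3*(2*A*(-5 + A)) = 6*A*(-5 + A))
B(a, F) = 16*F
k(S) = 85 (k(S) = 1 + 6*(-2)*(-5 - 2) = 1 + 6*(-2)*(-7) = 1 + 84 = 85)
(B(-5, -3) + k(-3))² = (16*(-3) + 85)² = (-48 + 85)² = 37² = 1369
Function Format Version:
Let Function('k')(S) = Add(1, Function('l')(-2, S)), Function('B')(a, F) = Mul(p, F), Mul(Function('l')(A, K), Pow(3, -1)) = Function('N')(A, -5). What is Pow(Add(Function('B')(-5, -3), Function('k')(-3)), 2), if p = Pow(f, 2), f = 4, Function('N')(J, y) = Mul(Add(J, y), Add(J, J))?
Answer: 1369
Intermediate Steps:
Function('N')(J, y) = Mul(2, J, Add(J, y)) (Function('N')(J, y) = Mul(Add(J, y), Mul(2, J)) = Mul(2, J, Add(J, y)))
p = 16 (p = Pow(4, 2) = 16)
Function('l')(A, K) = Mul(6, A, Add(-5, A)) (Function('l')(A, K) = Mul(3, Mul(2, A, Add(A, -5))) = Mul(3, Mul(2, A, Add(-5, A))) = Mul(6, A, Add(-5, A)))
Function('B')(a, F) = Mul(16, F)
Function('k')(S) = 85 (Function('k')(S) = Add(1, Mul(6, -2, Add(-5, -2))) = Add(1, Mul(6, -2, -7)) = Add(1, 84) = 85)
Pow(Add(Function('B')(-5, -3), Function('k')(-3)), 2) = Pow(Add(Mul(16, -3), 85), 2) = Pow(Add(-48, 85), 2) = Pow(37, 2) = 1369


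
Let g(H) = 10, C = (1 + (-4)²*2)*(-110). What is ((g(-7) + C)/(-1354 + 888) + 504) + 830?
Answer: 312632/233 ≈ 1341.8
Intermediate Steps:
C = -3630 (C = (1 + 16*2)*(-110) = (1 + 32)*(-110) = 33*(-110) = -3630)
((g(-7) + C)/(-1354 + 888) + 504) + 830 = ((10 - 3630)/(-1354 + 888) + 504) + 830 = (-3620/(-466) + 504) + 830 = (-3620*(-1/466) + 504) + 830 = (1810/233 + 504) + 830 = 119242/233 + 830 = 312632/233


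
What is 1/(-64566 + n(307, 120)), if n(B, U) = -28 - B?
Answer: -1/64901 ≈ -1.5408e-5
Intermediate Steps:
1/(-64566 + n(307, 120)) = 1/(-64566 + (-28 - 1*307)) = 1/(-64566 + (-28 - 307)) = 1/(-64566 - 335) = 1/(-64901) = -1/64901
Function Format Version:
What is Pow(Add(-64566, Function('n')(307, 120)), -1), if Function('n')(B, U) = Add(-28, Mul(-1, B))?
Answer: Rational(-1, 64901) ≈ -1.5408e-5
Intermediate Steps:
Pow(Add(-64566, Function('n')(307, 120)), -1) = Pow(Add(-64566, Add(-28, Mul(-1, 307))), -1) = Pow(Add(-64566, Add(-28, -307)), -1) = Pow(Add(-64566, -335), -1) = Pow(-64901, -1) = Rational(-1, 64901)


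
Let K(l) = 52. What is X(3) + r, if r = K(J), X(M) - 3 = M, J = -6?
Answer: 58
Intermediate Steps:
X(M) = 3 + M
r = 52
X(3) + r = (3 + 3) + 52 = 6 + 52 = 58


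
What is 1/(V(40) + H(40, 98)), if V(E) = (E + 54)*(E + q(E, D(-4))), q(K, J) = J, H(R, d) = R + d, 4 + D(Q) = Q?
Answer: 1/3146 ≈ 0.00031786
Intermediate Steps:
D(Q) = -4 + Q
V(E) = (-8 + E)*(54 + E) (V(E) = (E + 54)*(E + (-4 - 4)) = (54 + E)*(E - 8) = (54 + E)*(-8 + E) = (-8 + E)*(54 + E))
1/(V(40) + H(40, 98)) = 1/((-432 + 40² + 46*40) + (40 + 98)) = 1/((-432 + 1600 + 1840) + 138) = 1/(3008 + 138) = 1/3146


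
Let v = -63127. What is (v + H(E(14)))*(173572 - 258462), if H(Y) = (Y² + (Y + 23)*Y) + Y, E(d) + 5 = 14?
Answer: 5326762610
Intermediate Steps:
E(d) = 9 (E(d) = -5 + 14 = 9)
H(Y) = Y + Y² + Y*(23 + Y) (H(Y) = (Y² + (23 + Y)*Y) + Y = (Y² + Y*(23 + Y)) + Y = Y + Y² + Y*(23 + Y))
(v + H(E(14)))*(173572 - 258462) = (-63127 + 2*9*(12 + 9))*(173572 - 258462) = (-63127 + 2*9*21)*(-84890) = (-63127 + 378)*(-84890) = -62749*(-84890) = 5326762610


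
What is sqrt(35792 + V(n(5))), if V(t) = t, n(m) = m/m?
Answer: 3*sqrt(3977) ≈ 189.19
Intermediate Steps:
n(m) = 1
sqrt(35792 + V(n(5))) = sqrt(35792 + 1) = sqrt(35793) = 3*sqrt(3977)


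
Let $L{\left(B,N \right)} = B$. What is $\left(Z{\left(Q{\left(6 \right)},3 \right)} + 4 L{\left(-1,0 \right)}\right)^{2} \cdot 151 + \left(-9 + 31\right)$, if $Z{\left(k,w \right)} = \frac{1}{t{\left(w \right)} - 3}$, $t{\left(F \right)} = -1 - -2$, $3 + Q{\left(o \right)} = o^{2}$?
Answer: $\frac{12319}{4} \approx 3079.8$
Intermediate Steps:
$Q{\left(o \right)} = -3 + o^{2}$
$t{\left(F \right)} = 1$ ($t{\left(F \right)} = -1 + 2 = 1$)
$Z{\left(k,w \right)} = - \frac{1}{2}$ ($Z{\left(k,w \right)} = \frac{1}{1 - 3} = \frac{1}{-2} = - \frac{1}{2}$)
$\left(Z{\left(Q{\left(6 \right)},3 \right)} + 4 L{\left(-1,0 \right)}\right)^{2} \cdot 151 + \left(-9 + 31\right) = \left(- \frac{1}{2} + 4 \left(-1\right)\right)^{2} \cdot 151 + \left(-9 + 31\right) = \left(- \frac{1}{2} - 4\right)^{2} \cdot 151 + 22 = \left(- \frac{9}{2}\right)^{2} \cdot 151 + 22 = \frac{81}{4} \cdot 151 + 22 = \frac{12231}{4} + 22 = \frac{12319}{4}$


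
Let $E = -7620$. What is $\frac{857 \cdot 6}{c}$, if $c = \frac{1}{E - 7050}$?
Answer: $-75433140$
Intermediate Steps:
$c = - \frac{1}{14670}$ ($c = \frac{1}{-7620 - 7050} = \frac{1}{-14670} = - \frac{1}{14670} \approx -6.8166 \cdot 10^{-5}$)
$\frac{857 \cdot 6}{c} = \frac{857 \cdot 6}{- \frac{1}{14670}} = 5142 \left(-14670\right) = -75433140$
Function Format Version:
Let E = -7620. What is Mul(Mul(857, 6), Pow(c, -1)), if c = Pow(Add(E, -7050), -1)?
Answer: -75433140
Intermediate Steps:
c = Rational(-1, 14670) (c = Pow(Add(-7620, -7050), -1) = Pow(-14670, -1) = Rational(-1, 14670) ≈ -6.8166e-5)
Mul(Mul(857, 6), Pow(c, -1)) = Mul(Mul(857, 6), Pow(Rational(-1, 14670), -1)) = Mul(5142, -14670) = -75433140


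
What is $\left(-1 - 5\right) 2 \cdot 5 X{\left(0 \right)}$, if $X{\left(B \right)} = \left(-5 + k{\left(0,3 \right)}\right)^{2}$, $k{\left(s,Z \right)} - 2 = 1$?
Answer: $-240$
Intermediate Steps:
$k{\left(s,Z \right)} = 3$ ($k{\left(s,Z \right)} = 2 + 1 = 3$)
$X{\left(B \right)} = 4$ ($X{\left(B \right)} = \left(-5 + 3\right)^{2} = \left(-2\right)^{2} = 4$)
$\left(-1 - 5\right) 2 \cdot 5 X{\left(0 \right)} = \left(-1 - 5\right) 2 \cdot 5 \cdot 4 = \left(-6\right) 2 \cdot 5 \cdot 4 = \left(-12\right) 5 \cdot 4 = \left(-60\right) 4 = -240$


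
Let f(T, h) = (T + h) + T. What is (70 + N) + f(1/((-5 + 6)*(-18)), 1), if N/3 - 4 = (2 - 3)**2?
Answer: 773/9 ≈ 85.889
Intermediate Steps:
N = 15 (N = 12 + 3*(2 - 3)**2 = 12 + 3*(-1)**2 = 12 + 3*1 = 12 + 3 = 15)
f(T, h) = h + 2*T
(70 + N) + f(1/((-5 + 6)*(-18)), 1) = (70 + 15) + (1 + 2*(1/((-5 + 6)*(-18)))) = 85 + (1 + 2*(-1/18/1)) = 85 + (1 + 2*(1*(-1/18))) = 85 + (1 + 2*(-1/18)) = 85 + (1 - 1/9) = 85 + 8/9 = 773/9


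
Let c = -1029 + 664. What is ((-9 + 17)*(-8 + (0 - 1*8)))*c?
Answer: 46720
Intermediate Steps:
c = -365
((-9 + 17)*(-8 + (0 - 1*8)))*c = ((-9 + 17)*(-8 + (0 - 1*8)))*(-365) = (8*(-8 + (0 - 8)))*(-365) = (8*(-8 - 8))*(-365) = (8*(-16))*(-365) = -128*(-365) = 46720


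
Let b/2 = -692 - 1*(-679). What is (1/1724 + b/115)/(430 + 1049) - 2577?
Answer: -251881612763/97742180 ≈ -2577.0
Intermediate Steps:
b = -26 (b = 2*(-692 - 1*(-679)) = 2*(-692 + 679) = 2*(-13) = -26)
(1/1724 + b/115)/(430 + 1049) - 2577 = (1/1724 - 26/115)/(430 + 1049) - 2577 = (1/1724 - 26*1/115)/1479 - 2577 = (1/1724 - 26/115)*(1/1479) - 2577 = -44709/198260*1/1479 - 2577 = -14903/97742180 - 2577 = -251881612763/97742180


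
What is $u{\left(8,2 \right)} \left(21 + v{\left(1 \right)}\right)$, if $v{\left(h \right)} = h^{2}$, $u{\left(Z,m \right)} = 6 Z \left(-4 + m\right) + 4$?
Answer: $-2024$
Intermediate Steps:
$u{\left(Z,m \right)} = 4 + 6 Z \left(-4 + m\right)$ ($u{\left(Z,m \right)} = 6 Z \left(-4 + m\right) + 4 = 4 + 6 Z \left(-4 + m\right)$)
$u{\left(8,2 \right)} \left(21 + v{\left(1 \right)}\right) = \left(4 - 192 + 6 \cdot 8 \cdot 2\right) \left(21 + 1^{2}\right) = \left(4 - 192 + 96\right) \left(21 + 1\right) = \left(-92\right) 22 = -2024$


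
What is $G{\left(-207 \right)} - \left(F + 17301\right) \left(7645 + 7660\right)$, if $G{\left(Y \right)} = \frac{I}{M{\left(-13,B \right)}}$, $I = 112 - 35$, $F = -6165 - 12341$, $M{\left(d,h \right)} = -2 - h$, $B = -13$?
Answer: $18442532$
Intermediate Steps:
$F = -18506$
$I = 77$ ($I = 112 - 35 = 77$)
$G{\left(Y \right)} = 7$ ($G{\left(Y \right)} = \frac{77}{-2 - -13} = \frac{77}{-2 + 13} = \frac{77}{11} = 77 \cdot \frac{1}{11} = 7$)
$G{\left(-207 \right)} - \left(F + 17301\right) \left(7645 + 7660\right) = 7 - \left(-18506 + 17301\right) \left(7645 + 7660\right) = 7 - \left(-1205\right) 15305 = 7 - -18442525 = 7 + 18442525 = 18442532$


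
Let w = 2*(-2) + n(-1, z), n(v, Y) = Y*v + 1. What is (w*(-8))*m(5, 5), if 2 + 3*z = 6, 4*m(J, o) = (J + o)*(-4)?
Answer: -1040/3 ≈ -346.67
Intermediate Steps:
m(J, o) = -J - o (m(J, o) = ((J + o)*(-4))/4 = (-4*J - 4*o)/4 = -J - o)
z = 4/3 (z = -2/3 + (1/3)*6 = -2/3 + 2 = 4/3 ≈ 1.3333)
n(v, Y) = 1 + Y*v
w = -13/3 (w = 2*(-2) + (1 + (4/3)*(-1)) = -4 + (1 - 4/3) = -4 - 1/3 = -13/3 ≈ -4.3333)
(w*(-8))*m(5, 5) = (-13/3*(-8))*(-1*5 - 1*5) = 104*(-5 - 5)/3 = (104/3)*(-10) = -1040/3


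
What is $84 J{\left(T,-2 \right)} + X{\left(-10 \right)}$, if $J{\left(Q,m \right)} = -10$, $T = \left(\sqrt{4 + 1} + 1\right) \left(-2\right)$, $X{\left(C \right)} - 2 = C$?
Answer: $-848$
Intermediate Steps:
$X{\left(C \right)} = 2 + C$
$T = -2 - 2 \sqrt{5}$ ($T = \left(\sqrt{5} + 1\right) \left(-2\right) = \left(1 + \sqrt{5}\right) \left(-2\right) = -2 - 2 \sqrt{5} \approx -6.4721$)
$84 J{\left(T,-2 \right)} + X{\left(-10 \right)} = 84 \left(-10\right) + \left(2 - 10\right) = -840 - 8 = -848$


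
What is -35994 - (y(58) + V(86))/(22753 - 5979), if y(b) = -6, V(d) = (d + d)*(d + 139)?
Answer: -301901025/8387 ≈ -35996.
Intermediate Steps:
V(d) = 2*d*(139 + d) (V(d) = (2*d)*(139 + d) = 2*d*(139 + d))
-35994 - (y(58) + V(86))/(22753 - 5979) = -35994 - (-6 + 2*86*(139 + 86))/(22753 - 5979) = -35994 - (-6 + 2*86*225)/16774 = -35994 - (-6 + 38700)/16774 = -35994 - 38694/16774 = -35994 - 1*19347/8387 = -35994 - 19347/8387 = -301901025/8387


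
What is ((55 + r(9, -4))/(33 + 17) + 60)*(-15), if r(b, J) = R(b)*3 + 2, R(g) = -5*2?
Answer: -9081/10 ≈ -908.10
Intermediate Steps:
R(g) = -10
r(b, J) = -28 (r(b, J) = -10*3 + 2 = -30 + 2 = -28)
((55 + r(9, -4))/(33 + 17) + 60)*(-15) = ((55 - 28)/(33 + 17) + 60)*(-15) = (27/50 + 60)*(-15) = (3027/50)*(-15) = -9081/10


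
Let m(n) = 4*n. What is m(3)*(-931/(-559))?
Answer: 11172/559 ≈ 19.986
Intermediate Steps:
m(3)*(-931/(-559)) = (4*3)*(-931/(-559)) = 12*(-931*(-1/559)) = 12*(931/559) = 11172/559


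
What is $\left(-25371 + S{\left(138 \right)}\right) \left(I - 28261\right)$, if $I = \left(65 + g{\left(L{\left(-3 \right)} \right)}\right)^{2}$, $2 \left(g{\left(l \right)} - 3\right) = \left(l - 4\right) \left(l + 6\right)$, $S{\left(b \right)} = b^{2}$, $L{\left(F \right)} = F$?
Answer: $\frac{631554813}{4} \approx 1.5789 \cdot 10^{8}$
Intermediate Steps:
$g{\left(l \right)} = 3 + \frac{\left(-4 + l\right) \left(6 + l\right)}{2}$ ($g{\left(l \right)} = 3 + \frac{\left(l - 4\right) \left(l + 6\right)}{2} = 3 + \frac{\left(-4 + l\right) \left(6 + l\right)}{2}$)
$I = \frac{13225}{4}$ ($I = \left(65 - \left(12 - \frac{9}{2}\right)\right)^{2} = \left(65 - \frac{15}{2}\right)^{2} = \left(\frac{115}{2}\right)^{2} = \frac{13225}{4} \approx 3306.3$)
$\left(-25371 + S{\left(138 \right)}\right) \left(I - 28261\right) = \left(-25371 + 138^{2}\right) \left(\frac{13225}{4} - 28261\right) = \left(-25371 + 19044\right) \left(- \frac{99819}{4}\right) = \left(-6327\right) \left(- \frac{99819}{4}\right) = \frac{631554813}{4}$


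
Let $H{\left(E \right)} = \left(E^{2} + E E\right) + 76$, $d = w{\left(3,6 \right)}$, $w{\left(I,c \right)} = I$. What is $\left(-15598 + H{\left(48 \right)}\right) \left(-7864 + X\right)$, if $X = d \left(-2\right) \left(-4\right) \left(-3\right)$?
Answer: $86613504$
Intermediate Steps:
$d = 3$
$H{\left(E \right)} = 76 + 2 E^{2}$ ($H{\left(E \right)} = \left(E^{2} + E^{2}\right) + 76 = 2 E^{2} + 76 = 76 + 2 E^{2}$)
$X = -72$ ($X = 3 \left(-2\right) \left(-4\right) \left(-3\right) = 3 \cdot 8 \left(-3\right) = 3 \left(-24\right) = -72$)
$\left(-15598 + H{\left(48 \right)}\right) \left(-7864 + X\right) = \left(-15598 + \left(76 + 2 \cdot 48^{2}\right)\right) \left(-7864 - 72\right) = \left(-15598 + \left(76 + 2 \cdot 2304\right)\right) \left(-7936\right) = \left(-15598 + \left(76 + 4608\right)\right) \left(-7936\right) = \left(-15598 + 4684\right) \left(-7936\right) = \left(-10914\right) \left(-7936\right) = 86613504$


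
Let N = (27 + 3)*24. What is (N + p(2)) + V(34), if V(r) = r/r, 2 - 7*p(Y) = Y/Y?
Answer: 5048/7 ≈ 721.14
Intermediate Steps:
p(Y) = ⅐ (p(Y) = 2/7 - Y/(7*Y) = 2/7 - ⅐*1 = 2/7 - ⅐ = ⅐)
N = 720 (N = 30*24 = 720)
V(r) = 1
(N + p(2)) + V(34) = (720 + ⅐) + 1 = 5041/7 + 1 = 5048/7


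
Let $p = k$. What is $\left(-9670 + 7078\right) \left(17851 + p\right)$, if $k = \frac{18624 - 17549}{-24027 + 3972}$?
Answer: $- \frac{61862526144}{1337} \approx -4.627 \cdot 10^{7}$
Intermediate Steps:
$k = - \frac{215}{4011}$ ($k = \frac{1075}{-20055} = 1075 \left(- \frac{1}{20055}\right) = - \frac{215}{4011} \approx -0.053603$)
$p = - \frac{215}{4011} \approx -0.053603$
$\left(-9670 + 7078\right) \left(17851 + p\right) = \left(-9670 + 7078\right) \left(17851 - \frac{215}{4011}\right) = \left(-2592\right) \frac{71600146}{4011} = - \frac{61862526144}{1337}$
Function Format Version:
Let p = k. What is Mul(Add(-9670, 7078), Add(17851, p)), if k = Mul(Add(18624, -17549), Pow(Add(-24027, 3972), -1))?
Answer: Rational(-61862526144, 1337) ≈ -4.6270e+7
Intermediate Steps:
k = Rational(-215, 4011) (k = Mul(1075, Pow(-20055, -1)) = Mul(1075, Rational(-1, 20055)) = Rational(-215, 4011) ≈ -0.053603)
p = Rational(-215, 4011) ≈ -0.053603
Mul(Add(-9670, 7078), Add(17851, p)) = Mul(Add(-9670, 7078), Add(17851, Rational(-215, 4011))) = Mul(-2592, Rational(71600146, 4011)) = Rational(-61862526144, 1337)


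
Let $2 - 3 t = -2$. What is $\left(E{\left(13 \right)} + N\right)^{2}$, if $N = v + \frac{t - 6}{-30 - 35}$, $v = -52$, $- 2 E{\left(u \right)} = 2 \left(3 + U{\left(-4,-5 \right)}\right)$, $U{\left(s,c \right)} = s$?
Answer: $\frac{98624761}{38025} \approx 2593.7$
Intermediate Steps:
$t = \frac{4}{3}$ ($t = \frac{2}{3} - - \frac{2}{3} = \frac{2}{3} + \frac{2}{3} = \frac{4}{3} \approx 1.3333$)
$E{\left(u \right)} = 1$ ($E{\left(u \right)} = - \frac{2 \left(3 - 4\right)}{2} = - \frac{2 \left(-1\right)}{2} = \left(- \frac{1}{2}\right) \left(-2\right) = 1$)
$N = - \frac{10126}{195}$ ($N = -52 + \frac{\frac{4}{3} - 6}{-30 - 35} = -52 - \frac{14}{3 \left(-65\right)} = -52 - - \frac{14}{195} = -52 + \frac{14}{195} = - \frac{10126}{195} \approx -51.928$)
$\left(E{\left(13 \right)} + N\right)^{2} = \left(1 - \frac{10126}{195}\right)^{2} = \left(- \frac{9931}{195}\right)^{2} = \frac{98624761}{38025}$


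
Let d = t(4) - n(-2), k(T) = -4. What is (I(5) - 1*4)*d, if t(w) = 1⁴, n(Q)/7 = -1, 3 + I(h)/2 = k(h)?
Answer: -144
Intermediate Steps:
I(h) = -14 (I(h) = -6 + 2*(-4) = -6 - 8 = -14)
n(Q) = -7 (n(Q) = 7*(-1) = -7)
t(w) = 1
d = 8 (d = 1 - 1*(-7) = 1 + 7 = 8)
(I(5) - 1*4)*d = (-14 - 1*4)*8 = (-14 - 4)*8 = -18*8 = -144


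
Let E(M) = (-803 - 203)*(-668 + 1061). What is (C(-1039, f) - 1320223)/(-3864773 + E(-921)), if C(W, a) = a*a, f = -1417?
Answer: -687666/4260131 ≈ -0.16142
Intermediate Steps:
C(W, a) = a**2
E(M) = -395358 (E(M) = -1006*393 = -395358)
(C(-1039, f) - 1320223)/(-3864773 + E(-921)) = ((-1417)**2 - 1320223)/(-3864773 - 395358) = (2007889 - 1320223)/(-4260131) = 687666*(-1/4260131) = -687666/4260131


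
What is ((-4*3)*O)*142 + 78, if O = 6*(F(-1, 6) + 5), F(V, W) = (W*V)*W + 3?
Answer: 286350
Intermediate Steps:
F(V, W) = 3 + V*W² (F(V, W) = (V*W)*W + 3 = V*W² + 3 = 3 + V*W²)
O = -168 (O = 6*((3 - 1*6²) + 5) = 6*((3 - 1*36) + 5) = 6*((3 - 36) + 5) = 6*(-33 + 5) = 6*(-28) = -168)
((-4*3)*O)*142 + 78 = (-4*3*(-168))*142 + 78 = -12*(-168)*142 + 78 = 2016*142 + 78 = 286272 + 78 = 286350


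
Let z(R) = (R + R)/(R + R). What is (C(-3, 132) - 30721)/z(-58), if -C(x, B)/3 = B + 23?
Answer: -31186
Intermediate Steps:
z(R) = 1 (z(R) = (2*R)/((2*R)) = (2*R)*(1/(2*R)) = 1)
C(x, B) = -69 - 3*B (C(x, B) = -3*(B + 23) = -3*(23 + B) = -69 - 3*B)
(C(-3, 132) - 30721)/z(-58) = ((-69 - 3*132) - 30721)/1 = ((-69 - 396) - 30721)*1 = (-465 - 30721)*1 = -31186*1 = -31186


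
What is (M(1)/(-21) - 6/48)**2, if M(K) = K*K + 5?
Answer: 529/3136 ≈ 0.16869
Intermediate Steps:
M(K) = 5 + K**2 (M(K) = K**2 + 5 = 5 + K**2)
(M(1)/(-21) - 6/48)**2 = ((5 + 1**2)/(-21) - 6/48)**2 = ((5 + 1)*(-1/21) - 6*1/48)**2 = (6*(-1/21) - 1/8)**2 = (-2/7 - 1/8)**2 = (-23/56)**2 = 529/3136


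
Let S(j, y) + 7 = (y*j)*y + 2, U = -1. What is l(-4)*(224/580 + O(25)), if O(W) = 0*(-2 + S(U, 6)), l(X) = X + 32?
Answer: 1568/145 ≈ 10.814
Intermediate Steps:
S(j, y) = -5 + j*y**2 (S(j, y) = -7 + ((y*j)*y + 2) = -7 + ((j*y)*y + 2) = -7 + (j*y**2 + 2) = -7 + (2 + j*y**2) = -5 + j*y**2)
l(X) = 32 + X
O(W) = 0 (O(W) = 0*(-2 + (-5 - 1*6**2)) = 0*(-2 + (-5 - 1*36)) = 0*(-2 + (-5 - 36)) = 0*(-2 - 41) = 0*(-43) = 0)
l(-4)*(224/580 + O(25)) = (32 - 4)*(224/580 + 0) = 28*(224*(1/580) + 0) = 28*(56/145 + 0) = 28*(56/145) = 1568/145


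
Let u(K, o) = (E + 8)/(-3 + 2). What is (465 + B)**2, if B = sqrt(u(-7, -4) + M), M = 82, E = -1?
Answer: 216300 + 4650*sqrt(3) ≈ 2.2435e+5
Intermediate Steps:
u(K, o) = -7 (u(K, o) = (-1 + 8)/(-3 + 2) = 7/(-1) = 7*(-1) = -7)
B = 5*sqrt(3) (B = sqrt(-7 + 82) = sqrt(75) = 5*sqrt(3) ≈ 8.6602)
(465 + B)**2 = (465 + 5*sqrt(3))**2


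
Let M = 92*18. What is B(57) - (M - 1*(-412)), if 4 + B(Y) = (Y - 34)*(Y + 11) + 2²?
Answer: -504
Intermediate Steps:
M = 1656
B(Y) = (-34 + Y)*(11 + Y) (B(Y) = -4 + ((Y - 34)*(Y + 11) + 2²) = -4 + ((-34 + Y)*(11 + Y) + 4) = -4 + (4 + (-34 + Y)*(11 + Y)) = (-34 + Y)*(11 + Y))
B(57) - (M - 1*(-412)) = (-374 + 57² - 23*57) - (1656 - 1*(-412)) = (-374 + 3249 - 1311) - (1656 + 412) = 1564 - 1*2068 = 1564 - 2068 = -504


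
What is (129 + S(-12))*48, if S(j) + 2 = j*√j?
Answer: 6096 - 1152*I*√3 ≈ 6096.0 - 1995.3*I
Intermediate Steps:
S(j) = -2 + j^(3/2) (S(j) = -2 + j*√j = -2 + j^(3/2))
(129 + S(-12))*48 = (129 + (-2 + (-12)^(3/2)))*48 = (129 + (-2 - 24*I*√3))*48 = (127 - 24*I*√3)*48 = 6096 - 1152*I*√3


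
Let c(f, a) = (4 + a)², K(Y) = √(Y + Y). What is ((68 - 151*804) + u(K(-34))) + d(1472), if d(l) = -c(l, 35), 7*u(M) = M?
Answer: -122857 + 2*I*√17/7 ≈ -1.2286e+5 + 1.178*I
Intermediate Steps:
K(Y) = √2*√Y (K(Y) = √(2*Y) = √2*√Y)
u(M) = M/7
d(l) = -1521 (d(l) = -(4 + 35)² = -1*39² = -1*1521 = -1521)
((68 - 151*804) + u(K(-34))) + d(1472) = ((68 - 151*804) + (√2*√(-34))/7) - 1521 = ((68 - 121404) + (√2*(I*√34))/7) - 1521 = (-121336 + (2*I*√17)/7) - 1521 = (-121336 + 2*I*√17/7) - 1521 = -122857 + 2*I*√17/7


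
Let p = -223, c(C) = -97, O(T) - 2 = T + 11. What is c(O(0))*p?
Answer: 21631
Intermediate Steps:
O(T) = 13 + T (O(T) = 2 + (T + 11) = 2 + (11 + T) = 13 + T)
c(O(0))*p = -97*(-223) = 21631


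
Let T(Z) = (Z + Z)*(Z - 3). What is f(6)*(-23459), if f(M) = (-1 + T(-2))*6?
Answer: -2674326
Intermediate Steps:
T(Z) = 2*Z*(-3 + Z) (T(Z) = (2*Z)*(-3 + Z) = 2*Z*(-3 + Z))
f(M) = 114 (f(M) = (-1 + 2*(-2)*(-3 - 2))*6 = (-1 + 2*(-2)*(-5))*6 = (-1 + 20)*6 = 19*6 = 114)
f(6)*(-23459) = 114*(-23459) = -2674326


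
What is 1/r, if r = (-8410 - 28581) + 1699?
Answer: -1/35292 ≈ -2.8335e-5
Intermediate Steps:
r = -35292 (r = -36991 + 1699 = -35292)
1/r = 1/(-35292) = -1/35292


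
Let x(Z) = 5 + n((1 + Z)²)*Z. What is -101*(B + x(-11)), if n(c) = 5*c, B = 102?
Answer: 544693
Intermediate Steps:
x(Z) = 5 + 5*Z*(1 + Z)² (x(Z) = 5 + (5*(1 + Z)²)*Z = 5 + 5*Z*(1 + Z)²)
-101*(B + x(-11)) = -101*(102 + (5 + 5*(-11)*(1 - 11)²)) = -101*(102 + (5 + 5*(-11)*(-10)²)) = -101*(102 + (5 + 5*(-11)*100)) = -101*(102 + (5 - 5500)) = -101*(102 - 5495) = -101*(-5393) = 544693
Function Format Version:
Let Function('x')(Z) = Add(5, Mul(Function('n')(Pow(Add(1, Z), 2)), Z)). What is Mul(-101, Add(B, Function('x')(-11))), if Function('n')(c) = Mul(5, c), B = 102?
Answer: 544693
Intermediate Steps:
Function('x')(Z) = Add(5, Mul(5, Z, Pow(Add(1, Z), 2))) (Function('x')(Z) = Add(5, Mul(Mul(5, Pow(Add(1, Z), 2)), Z)) = Add(5, Mul(5, Z, Pow(Add(1, Z), 2))))
Mul(-101, Add(B, Function('x')(-11))) = Mul(-101, Add(102, Add(5, Mul(5, -11, Pow(Add(1, -11), 2))))) = Mul(-101, Add(102, Add(5, Mul(5, -11, Pow(-10, 2))))) = Mul(-101, Add(102, Add(5, Mul(5, -11, 100)))) = Mul(-101, Add(102, Add(5, -5500))) = Mul(-101, Add(102, -5495)) = Mul(-101, -5393) = 544693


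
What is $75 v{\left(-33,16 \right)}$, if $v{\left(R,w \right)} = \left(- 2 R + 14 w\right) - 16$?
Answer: $20550$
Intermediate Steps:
$v{\left(R,w \right)} = -16 - 2 R + 14 w$
$75 v{\left(-33,16 \right)} = 75 \left(-16 - -66 + 14 \cdot 16\right) = 75 \left(-16 + 66 + 224\right) = 75 \cdot 274 = 20550$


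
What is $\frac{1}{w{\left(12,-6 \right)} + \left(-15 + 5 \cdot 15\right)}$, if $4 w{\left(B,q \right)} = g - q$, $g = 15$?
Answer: $\frac{4}{261} \approx 0.015326$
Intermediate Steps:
$w{\left(B,q \right)} = \frac{15}{4} - \frac{q}{4}$ ($w{\left(B,q \right)} = \frac{15 - q}{4} = \frac{15}{4} - \frac{q}{4}$)
$\frac{1}{w{\left(12,-6 \right)} + \left(-15 + 5 \cdot 15\right)} = \frac{1}{\left(\frac{15}{4} - - \frac{3}{2}\right) + \left(-15 + 5 \cdot 15\right)} = \frac{1}{\left(\frac{15}{4} + \frac{3}{2}\right) + \left(-15 + 75\right)} = \frac{1}{\frac{21}{4} + 60} = \frac{1}{\frac{261}{4}} = \frac{4}{261}$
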